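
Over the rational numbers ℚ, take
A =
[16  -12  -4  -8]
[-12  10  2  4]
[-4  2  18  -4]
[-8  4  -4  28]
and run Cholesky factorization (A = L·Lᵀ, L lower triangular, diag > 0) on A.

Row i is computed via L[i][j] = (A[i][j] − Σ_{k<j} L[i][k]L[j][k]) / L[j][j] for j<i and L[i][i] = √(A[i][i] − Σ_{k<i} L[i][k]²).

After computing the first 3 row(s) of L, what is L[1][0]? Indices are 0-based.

L[1][0] = -3

Step 1: L[0][0] = √(16) = 4.
  L[1][0] = (-12) / L[0][0] = -3.
Step 2: L[1][1] = √(1) = 1.
  L[2][0] = (-4) / L[0][0] = -1.
  L[2][1] = (-1) / L[1][1] = -1.
Step 3: L[2][2] = √(16) = 4.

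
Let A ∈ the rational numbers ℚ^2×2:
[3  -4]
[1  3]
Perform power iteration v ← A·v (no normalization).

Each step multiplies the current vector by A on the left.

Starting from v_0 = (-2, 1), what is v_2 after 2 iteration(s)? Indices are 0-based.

v_0 = (-2, 1).
v_1 = A·v_0 = (-10, 1).
v_2 = A·v_1 = (-34, -7).

v_2 = (-34, -7)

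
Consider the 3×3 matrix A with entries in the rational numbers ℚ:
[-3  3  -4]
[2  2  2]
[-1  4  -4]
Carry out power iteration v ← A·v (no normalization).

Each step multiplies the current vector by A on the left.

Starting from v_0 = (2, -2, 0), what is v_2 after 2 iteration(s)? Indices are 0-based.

v_0 = (2, -2, 0).
v_1 = A·v_0 = (-12, 0, -10).
v_2 = A·v_1 = (76, -44, 52).

v_2 = (76, -44, 52)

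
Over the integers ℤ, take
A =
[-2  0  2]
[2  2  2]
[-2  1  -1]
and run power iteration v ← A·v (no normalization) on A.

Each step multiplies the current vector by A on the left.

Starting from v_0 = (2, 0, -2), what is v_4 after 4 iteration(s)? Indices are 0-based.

v_0 = (2, 0, -2).
v_1 = A·v_0 = (-8, 0, -2).
v_2 = A·v_1 = (12, -20, 18).
v_3 = A·v_2 = (12, 20, -62).
v_4 = A·v_3 = (-148, -60, 58).

v_4 = (-148, -60, 58)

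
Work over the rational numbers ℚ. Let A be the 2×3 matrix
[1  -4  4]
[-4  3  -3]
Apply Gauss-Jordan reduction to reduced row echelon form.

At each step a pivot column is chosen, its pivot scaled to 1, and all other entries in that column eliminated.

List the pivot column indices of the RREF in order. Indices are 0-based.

pivot columns: 0, 1

step 1: normalize row 0 (÷1) = (1, -4, 4)
  row 1: subtract -4×row0 = (0, -13, 13)
step 2: normalize row 1 (÷-13) = (0, 1, -1)
  row 0: subtract -4×row1 = (1, 0, 0)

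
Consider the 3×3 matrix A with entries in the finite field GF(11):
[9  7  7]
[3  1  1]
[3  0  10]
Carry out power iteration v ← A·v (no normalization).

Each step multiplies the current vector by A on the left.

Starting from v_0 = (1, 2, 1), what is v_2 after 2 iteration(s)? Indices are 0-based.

v_0 = (1, 2, 1).
v_1 = A·v_0 = (8, 6, 2).
v_2 = A·v_1 = (7, 10, 0).

v_2 = (7, 10, 0)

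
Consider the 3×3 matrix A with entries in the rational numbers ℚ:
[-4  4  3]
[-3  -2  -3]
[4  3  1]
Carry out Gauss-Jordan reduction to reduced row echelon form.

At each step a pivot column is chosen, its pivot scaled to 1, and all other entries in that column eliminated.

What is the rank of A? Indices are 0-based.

rank = 3

[1] R0 /= -4  ⇒  (1, -1, -3/4)
     R1 -= -3·R0  ⇒  (0, -5, -21/4)
     R2 -= 4·R0  ⇒  (0, 7, 4)
[2] R1 /= -5  ⇒  (0, 1, 21/20)
     R0 -= -1·R1  ⇒  (1, 0, 3/10)
     R2 -= 7·R1  ⇒  (0, 0, -67/20)
[3] R2 /= -67/20  ⇒  (0, 0, 1)
     R0 -= 3/10·R2  ⇒  (1, 0, 0)
     R1 -= 21/20·R2  ⇒  (0, 1, 0)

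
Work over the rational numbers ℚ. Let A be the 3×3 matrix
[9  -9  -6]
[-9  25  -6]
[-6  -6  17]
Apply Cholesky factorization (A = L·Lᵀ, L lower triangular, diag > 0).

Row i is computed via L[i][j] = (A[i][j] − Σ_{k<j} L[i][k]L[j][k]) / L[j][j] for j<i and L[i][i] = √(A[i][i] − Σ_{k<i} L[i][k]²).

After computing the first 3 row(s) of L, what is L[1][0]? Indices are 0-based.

Step 1: L[0][0] = √(9) = 3.
  L[1][0] = (-9) / L[0][0] = -3.
Step 2: L[1][1] = √(16) = 4.
  L[2][0] = (-6) / L[0][0] = -2.
  L[2][1] = (-12) / L[1][1] = -3.
Step 3: L[2][2] = √(4) = 2.

L[1][0] = -3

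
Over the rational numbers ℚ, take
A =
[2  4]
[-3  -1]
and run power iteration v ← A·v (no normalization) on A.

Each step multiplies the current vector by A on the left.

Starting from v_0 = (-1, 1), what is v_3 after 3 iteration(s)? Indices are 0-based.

v_0 = (-1, 1).
v_1 = A·v_0 = (2, 2).
v_2 = A·v_1 = (12, -8).
v_3 = A·v_2 = (-8, -28).

v_3 = (-8, -28)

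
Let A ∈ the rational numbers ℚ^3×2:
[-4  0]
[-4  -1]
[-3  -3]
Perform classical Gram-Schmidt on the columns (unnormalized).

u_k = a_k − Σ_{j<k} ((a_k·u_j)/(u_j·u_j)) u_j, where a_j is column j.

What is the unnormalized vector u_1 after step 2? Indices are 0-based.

Step 1: u_0 = a_0 = (-4, -4, -3).
Step 2: u_1 = a_1 − (13/41)·u_0 = (52/41, 11/41, -84/41).

u_1 = (52/41, 11/41, -84/41)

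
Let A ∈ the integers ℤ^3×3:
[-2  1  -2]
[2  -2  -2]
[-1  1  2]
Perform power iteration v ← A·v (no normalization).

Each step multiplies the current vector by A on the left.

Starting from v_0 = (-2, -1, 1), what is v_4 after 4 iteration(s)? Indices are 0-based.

v_4 = (-122, 84, -24)

v_0 = (-2, -1, 1).
v_1 = A·v_0 = (1, -4, 3).
v_2 = A·v_1 = (-12, 4, 1).
v_3 = A·v_2 = (26, -34, 18).
v_4 = A·v_3 = (-122, 84, -24).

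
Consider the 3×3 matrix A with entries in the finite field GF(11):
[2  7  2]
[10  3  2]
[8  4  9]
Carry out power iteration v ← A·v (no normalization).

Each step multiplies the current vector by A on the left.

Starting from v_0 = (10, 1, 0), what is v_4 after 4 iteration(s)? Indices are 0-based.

v_0 = (10, 1, 0).
v_1 = A·v_0 = (5, 4, 7).
v_2 = A·v_1 = (8, 10, 9).
v_3 = A·v_2 = (5, 7, 9).
v_4 = A·v_3 = (0, 1, 6).

v_4 = (0, 1, 6)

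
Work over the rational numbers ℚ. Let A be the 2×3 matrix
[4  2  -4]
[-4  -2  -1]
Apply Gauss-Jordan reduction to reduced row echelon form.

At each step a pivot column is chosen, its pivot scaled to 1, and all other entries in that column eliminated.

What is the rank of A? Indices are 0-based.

rank = 2

[1] R0 /= 4  ⇒  (1, 1/2, -1)
     R1 -= -4·R0  ⇒  (0, 0, -5)
column 1 empty below row 1
[2] R1 /= -5  ⇒  (0, 0, 1)
     R0 -= -1·R1  ⇒  (1, 1/2, 0)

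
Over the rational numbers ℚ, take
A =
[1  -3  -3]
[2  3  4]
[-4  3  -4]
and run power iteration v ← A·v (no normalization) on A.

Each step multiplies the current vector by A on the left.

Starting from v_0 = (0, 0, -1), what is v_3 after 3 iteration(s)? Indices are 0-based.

v_0 = (0, 0, -1).
v_1 = A·v_0 = (3, -4, 4).
v_2 = A·v_1 = (3, 10, -40).
v_3 = A·v_2 = (93, -124, 178).

v_3 = (93, -124, 178)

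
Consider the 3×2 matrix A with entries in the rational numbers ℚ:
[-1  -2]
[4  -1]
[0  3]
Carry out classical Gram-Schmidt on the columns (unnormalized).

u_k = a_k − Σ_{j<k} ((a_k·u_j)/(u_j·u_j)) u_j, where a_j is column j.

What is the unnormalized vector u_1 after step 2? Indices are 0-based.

Step 1: u_0 = a_0 = (-1, 4, 0).
Step 2: u_1 = a_1 − (-2/17)·u_0 = (-36/17, -9/17, 3).

u_1 = (-36/17, -9/17, 3)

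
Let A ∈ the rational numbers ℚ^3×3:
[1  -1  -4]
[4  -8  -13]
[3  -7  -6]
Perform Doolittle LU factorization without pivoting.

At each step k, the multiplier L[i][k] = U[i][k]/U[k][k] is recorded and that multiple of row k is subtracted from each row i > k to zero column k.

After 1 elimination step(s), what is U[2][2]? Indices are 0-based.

U[2][2] = 6

[col 0] pivot 1
  R1 -= 4*R0 → (0, -4, 3)  (L[1][0] := 4)
  R2 -= 3*R0 → (0, -4, 6)  (L[2][0] := 3)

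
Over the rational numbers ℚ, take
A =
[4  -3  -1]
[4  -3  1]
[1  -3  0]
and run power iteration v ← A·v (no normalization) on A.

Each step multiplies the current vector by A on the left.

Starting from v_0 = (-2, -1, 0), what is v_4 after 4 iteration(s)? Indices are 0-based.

v_4 = (-88, -76, -16)

v_0 = (-2, -1, 0).
v_1 = A·v_0 = (-5, -5, 1).
v_2 = A·v_1 = (-6, -4, 10).
v_3 = A·v_2 = (-22, -2, 6).
v_4 = A·v_3 = (-88, -76, -16).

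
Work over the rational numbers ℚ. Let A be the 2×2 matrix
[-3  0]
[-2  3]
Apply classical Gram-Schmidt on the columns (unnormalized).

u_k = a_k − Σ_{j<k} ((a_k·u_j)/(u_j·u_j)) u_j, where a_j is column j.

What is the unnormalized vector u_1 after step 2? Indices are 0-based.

u_1 = (-18/13, 27/13)

Step 1: u_0 = a_0 = (-3, -2).
Step 2: u_1 = a_1 − (-6/13)·u_0 = (-18/13, 27/13).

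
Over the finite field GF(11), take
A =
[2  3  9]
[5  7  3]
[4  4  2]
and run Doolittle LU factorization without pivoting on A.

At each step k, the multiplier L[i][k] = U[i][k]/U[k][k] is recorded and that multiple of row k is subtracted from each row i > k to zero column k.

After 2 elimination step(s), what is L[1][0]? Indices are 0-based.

L[1][0] = 8

Step 1: pivot at (0,0) is 2.
  row1 ← row1 − (8)·row0  ⇒  L[1][0]=8, U row1=(0, 5, 8)
  row2 ← row2 − (2)·row0  ⇒  L[2][0]=2, U row2=(0, 9, 6)
Step 2: pivot at (1,1) is 5.
  row2 ← row2 − (4)·row1  ⇒  L[2][1]=4, U row2=(0, 0, 7)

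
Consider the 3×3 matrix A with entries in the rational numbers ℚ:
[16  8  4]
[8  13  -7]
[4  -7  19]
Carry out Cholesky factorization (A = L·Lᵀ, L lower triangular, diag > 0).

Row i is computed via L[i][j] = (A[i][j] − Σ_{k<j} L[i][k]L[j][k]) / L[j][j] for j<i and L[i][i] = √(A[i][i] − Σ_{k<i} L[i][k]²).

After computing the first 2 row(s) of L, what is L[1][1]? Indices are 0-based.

Step 1: L[0][0] = √(16) = 4.
  L[1][0] = (8) / L[0][0] = 2.
Step 2: L[1][1] = √(9) = 3.

L[1][1] = 3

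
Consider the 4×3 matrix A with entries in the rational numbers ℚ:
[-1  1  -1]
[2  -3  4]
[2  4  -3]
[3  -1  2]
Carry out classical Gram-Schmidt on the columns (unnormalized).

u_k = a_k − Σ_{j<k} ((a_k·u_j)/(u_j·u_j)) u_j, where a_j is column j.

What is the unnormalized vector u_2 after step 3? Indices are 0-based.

Step 1: u_0 = a_0 = (-1, 2, 2, 3).
Step 2: u_1 = a_1 − (-1/9)·u_0 = (8/9, -25/9, 38/9, -2/3).
Step 3: u_2 = a_2 − (1/2)·u_0 − (-234/241)·u_1 = (175/482, 73/241, 24/241, -71/482).

u_2 = (175/482, 73/241, 24/241, -71/482)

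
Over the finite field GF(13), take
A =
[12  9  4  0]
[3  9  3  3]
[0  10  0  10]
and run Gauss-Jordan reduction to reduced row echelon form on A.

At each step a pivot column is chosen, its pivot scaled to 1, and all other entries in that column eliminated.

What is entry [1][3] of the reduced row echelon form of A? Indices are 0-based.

[1] R0 /= 12  ⇒  (1, 4, 9, 0)
     R1 -= 3·R0  ⇒  (0, 10, 2, 3)
[2] R1 /= 10  ⇒  (0, 1, 8, 12)
     R0 -= 4·R1  ⇒  (1, 0, 3, 4)
     R2 -= 10·R1  ⇒  (0, 0, 11, 7)
[3] R2 /= 11  ⇒  (0, 0, 1, 3)
     R0 -= 3·R2  ⇒  (1, 0, 0, 8)
     R1 -= 8·R2  ⇒  (0, 1, 0, 1)

M[1][3] = 1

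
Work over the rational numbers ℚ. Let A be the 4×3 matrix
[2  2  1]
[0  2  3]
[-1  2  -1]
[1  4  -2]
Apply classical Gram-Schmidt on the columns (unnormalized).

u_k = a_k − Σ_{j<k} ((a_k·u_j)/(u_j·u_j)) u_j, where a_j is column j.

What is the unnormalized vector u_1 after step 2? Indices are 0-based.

u_1 = (0, 2, 3, 3)

Step 1: u_0 = a_0 = (2, 0, -1, 1).
Step 2: u_1 = a_1 − (1)·u_0 = (0, 2, 3, 3).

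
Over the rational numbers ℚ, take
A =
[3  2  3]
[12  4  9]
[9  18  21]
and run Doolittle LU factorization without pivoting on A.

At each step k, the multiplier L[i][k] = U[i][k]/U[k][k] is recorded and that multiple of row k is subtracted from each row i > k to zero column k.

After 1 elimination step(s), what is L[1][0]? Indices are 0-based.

Step 1: pivot at (0,0) is 3.
  row1 ← row1 − (4)·row0  ⇒  L[1][0]=4, U row1=(0, -4, -3)
  row2 ← row2 − (3)·row0  ⇒  L[2][0]=3, U row2=(0, 12, 12)

L[1][0] = 4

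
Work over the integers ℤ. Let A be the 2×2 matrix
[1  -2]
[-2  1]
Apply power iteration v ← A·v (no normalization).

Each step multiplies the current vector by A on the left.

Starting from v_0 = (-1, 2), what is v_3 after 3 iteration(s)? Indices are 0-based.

v_3 = (-41, 40)

v_0 = (-1, 2).
v_1 = A·v_0 = (-5, 4).
v_2 = A·v_1 = (-13, 14).
v_3 = A·v_2 = (-41, 40).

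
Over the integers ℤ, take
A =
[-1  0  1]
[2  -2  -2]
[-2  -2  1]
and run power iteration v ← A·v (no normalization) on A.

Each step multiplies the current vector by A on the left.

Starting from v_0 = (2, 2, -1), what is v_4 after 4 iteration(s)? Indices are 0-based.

v_4 = (-10, 48, 19)

v_0 = (2, 2, -1).
v_1 = A·v_0 = (-3, 2, -9).
v_2 = A·v_1 = (-6, 8, -7).
v_3 = A·v_2 = (-1, -14, -11).
v_4 = A·v_3 = (-10, 48, 19).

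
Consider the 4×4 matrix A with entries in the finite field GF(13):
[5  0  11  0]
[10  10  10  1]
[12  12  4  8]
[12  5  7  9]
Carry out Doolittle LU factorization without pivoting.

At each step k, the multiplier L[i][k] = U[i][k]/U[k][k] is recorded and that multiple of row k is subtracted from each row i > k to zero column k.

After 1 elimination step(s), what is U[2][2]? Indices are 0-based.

[col 0] pivot 5
  R1 -= 2*R0 → (0, 10, 1, 1)  (L[1][0] := 2)
  R2 -= 5*R0 → (0, 12, 1, 8)  (L[2][0] := 5)
  R3 -= 5*R0 → (0, 5, 4, 9)  (L[3][0] := 5)

U[2][2] = 1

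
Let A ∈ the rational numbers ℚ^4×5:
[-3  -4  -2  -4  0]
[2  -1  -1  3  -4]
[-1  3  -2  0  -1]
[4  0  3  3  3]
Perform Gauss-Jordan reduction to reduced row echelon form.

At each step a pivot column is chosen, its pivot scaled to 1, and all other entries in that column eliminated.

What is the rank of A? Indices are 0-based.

rank = 4

pivot(0,0)=-3: scale R0 → (1, 4/3, 2/3, 4/3, 0)
  clear (1,0): R1 −= (2)R0 → (0, -11/3, -7/3, 1/3, -4)
  clear (2,0): R2 −= (-1)R0 → (0, 13/3, -4/3, 4/3, -1)
  clear (3,0): R3 −= (4)R0 → (0, -16/3, 1/3, -7/3, 3)
pivot(1,1)=-11/3: scale R1 → (0, 1, 7/11, -1/11, 12/11)
  clear (0,1): R0 −= (4/3)R1 → (1, 0, -2/11, 16/11, -16/11)
  clear (2,1): R2 −= (13/3)R1 → (0, 0, -45/11, 19/11, -63/11)
  clear (3,1): R3 −= (-16/3)R1 → (0, 0, 41/11, -31/11, 97/11)
pivot(2,2)=-45/11: scale R2 → (0, 0, 1, -19/45, 7/5)
  clear (0,2): R0 −= (-2/11)R2 → (1, 0, 0, 62/45, -6/5)
  clear (1,2): R1 −= (7/11)R2 → (0, 1, 0, 8/45, 1/5)
  clear (3,2): R3 −= (41/11)R2 → (0, 0, 0, -56/45, 18/5)
pivot(3,3)=-56/45: scale R3 → (0, 0, 0, 1, -81/28)
  clear (0,3): R0 −= (62/45)R3 → (1, 0, 0, 0, 39/14)
  clear (1,3): R1 −= (8/45)R3 → (0, 1, 0, 0, 5/7)
  clear (2,3): R2 −= (-19/45)R3 → (0, 0, 1, 0, 5/28)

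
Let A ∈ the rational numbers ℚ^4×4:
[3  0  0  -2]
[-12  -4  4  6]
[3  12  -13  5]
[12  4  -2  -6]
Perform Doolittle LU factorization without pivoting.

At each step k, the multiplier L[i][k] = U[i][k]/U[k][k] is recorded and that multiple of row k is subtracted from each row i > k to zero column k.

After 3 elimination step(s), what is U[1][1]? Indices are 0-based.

k=0: U[0][0]=3
  eliminate (1,0): mult=-4, new row 1: (0, -4, 4, -2); set L[1][0]=-4
  eliminate (2,0): mult=1, new row 2: (0, 12, -13, 7); set L[2][0]=1
  eliminate (3,0): mult=4, new row 3: (0, 4, -2, 2); set L[3][0]=4
k=1: U[1][1]=-4
  eliminate (2,1): mult=-3, new row 2: (0, 0, -1, 1); set L[2][1]=-3
  eliminate (3,1): mult=-1, new row 3: (0, 0, 2, 0); set L[3][1]=-1
k=2: U[2][2]=-1
  eliminate (3,2): mult=-2, new row 3: (0, 0, 0, 2); set L[3][2]=-2

U[1][1] = -4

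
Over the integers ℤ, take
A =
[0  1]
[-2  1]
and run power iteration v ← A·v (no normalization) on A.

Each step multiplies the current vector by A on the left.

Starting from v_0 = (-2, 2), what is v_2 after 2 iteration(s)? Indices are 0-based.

v_2 = (6, 2)

v_0 = (-2, 2).
v_1 = A·v_0 = (2, 6).
v_2 = A·v_1 = (6, 2).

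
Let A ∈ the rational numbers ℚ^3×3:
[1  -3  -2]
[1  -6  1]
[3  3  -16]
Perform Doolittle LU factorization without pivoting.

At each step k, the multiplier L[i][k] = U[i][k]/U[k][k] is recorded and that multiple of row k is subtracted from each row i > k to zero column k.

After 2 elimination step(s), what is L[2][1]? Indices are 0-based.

L[2][1] = -4

k=0: U[0][0]=1
  eliminate (1,0): mult=1, new row 1: (0, -3, 3); set L[1][0]=1
  eliminate (2,0): mult=3, new row 2: (0, 12, -10); set L[2][0]=3
k=1: U[1][1]=-3
  eliminate (2,1): mult=-4, new row 2: (0, 0, 2); set L[2][1]=-4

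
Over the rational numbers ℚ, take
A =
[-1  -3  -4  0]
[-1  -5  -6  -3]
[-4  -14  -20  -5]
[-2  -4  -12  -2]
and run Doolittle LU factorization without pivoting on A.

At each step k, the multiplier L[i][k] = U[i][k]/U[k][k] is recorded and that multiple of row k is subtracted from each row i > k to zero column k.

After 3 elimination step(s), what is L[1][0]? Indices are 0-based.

L[1][0] = 1

k=0: U[0][0]=-1
  eliminate (1,0): mult=1, new row 1: (0, -2, -2, -3); set L[1][0]=1
  eliminate (2,0): mult=4, new row 2: (0, -2, -4, -5); set L[2][0]=4
  eliminate (3,0): mult=2, new row 3: (0, 2, -4, -2); set L[3][0]=2
k=1: U[1][1]=-2
  eliminate (2,1): mult=1, new row 2: (0, 0, -2, -2); set L[2][1]=1
  eliminate (3,1): mult=-1, new row 3: (0, 0, -6, -5); set L[3][1]=-1
k=2: U[2][2]=-2
  eliminate (3,2): mult=3, new row 3: (0, 0, 0, 1); set L[3][2]=3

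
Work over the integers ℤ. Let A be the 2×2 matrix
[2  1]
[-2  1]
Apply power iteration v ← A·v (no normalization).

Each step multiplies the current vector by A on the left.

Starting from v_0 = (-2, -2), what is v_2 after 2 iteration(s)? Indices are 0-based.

v_2 = (-10, 14)

v_0 = (-2, -2).
v_1 = A·v_0 = (-6, 2).
v_2 = A·v_1 = (-10, 14).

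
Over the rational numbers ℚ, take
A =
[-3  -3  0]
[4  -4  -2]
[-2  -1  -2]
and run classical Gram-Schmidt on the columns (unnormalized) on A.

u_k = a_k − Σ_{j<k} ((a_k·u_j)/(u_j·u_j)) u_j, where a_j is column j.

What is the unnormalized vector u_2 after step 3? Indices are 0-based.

Step 1: u_0 = a_0 = (-3, 4, -2).
Step 2: u_1 = a_1 − (-5/29)·u_0 = (-102/29, -96/29, -39/29).
Step 3: u_2 = a_2 − (-4/29)·u_0 − (10/27)·u_1 = (8/9, -2/9, -16/9).

u_2 = (8/9, -2/9, -16/9)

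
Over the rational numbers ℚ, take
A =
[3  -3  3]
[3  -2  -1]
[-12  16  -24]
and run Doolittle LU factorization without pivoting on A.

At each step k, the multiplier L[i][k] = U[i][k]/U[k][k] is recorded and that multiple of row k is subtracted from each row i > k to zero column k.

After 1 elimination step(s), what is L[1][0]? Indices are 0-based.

[col 0] pivot 3
  R1 -= 1*R0 → (0, 1, -4)  (L[1][0] := 1)
  R2 -= -4*R0 → (0, 4, -12)  (L[2][0] := -4)

L[1][0] = 1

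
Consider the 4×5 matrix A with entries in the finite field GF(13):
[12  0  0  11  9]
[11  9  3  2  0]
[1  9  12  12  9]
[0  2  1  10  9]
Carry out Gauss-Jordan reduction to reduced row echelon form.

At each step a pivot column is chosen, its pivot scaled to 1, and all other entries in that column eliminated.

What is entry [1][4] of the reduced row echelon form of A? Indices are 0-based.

pivot(0,0)=12: scale R0 → (1, 0, 0, 2, 4)
  clear (1,0): R1 −= (11)R0 → (0, 9, 3, 6, 8)
  clear (2,0): R2 −= (1)R0 → (0, 9, 12, 10, 5)
pivot(1,1)=9: scale R1 → (0, 1, 9, 5, 11)
  clear (2,1): R2 −= (9)R1 → (0, 0, 9, 4, 10)
  clear (3,1): R3 −= (2)R1 → (0, 0, 9, 0, 0)
pivot(2,2)=9: scale R2 → (0, 0, 1, 12, 4)
  clear (1,2): R1 −= (9)R2 → (0, 1, 0, 1, 1)
  clear (3,2): R3 −= (9)R2 → (0, 0, 0, 9, 3)
pivot(3,3)=9: scale R3 → (0, 0, 0, 1, 9)
  clear (0,3): R0 −= (2)R3 → (1, 0, 0, 0, 12)
  clear (1,3): R1 −= (1)R3 → (0, 1, 0, 0, 5)
  clear (2,3): R2 −= (12)R3 → (0, 0, 1, 0, 0)

M[1][4] = 5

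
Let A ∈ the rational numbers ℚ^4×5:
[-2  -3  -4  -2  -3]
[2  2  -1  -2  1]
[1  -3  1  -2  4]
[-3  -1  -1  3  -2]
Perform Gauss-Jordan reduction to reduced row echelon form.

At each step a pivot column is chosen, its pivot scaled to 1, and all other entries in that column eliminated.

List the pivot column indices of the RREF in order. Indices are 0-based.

step 1: normalize row 0 (÷-2) = (1, 3/2, 2, 1, 3/2)
  row 1: subtract 2×row0 = (0, -1, -5, -4, -2)
  row 2: subtract 1×row0 = (0, -9/2, -1, -3, 5/2)
  row 3: subtract -3×row0 = (0, 7/2, 5, 6, 5/2)
step 2: normalize row 1 (÷-1) = (0, 1, 5, 4, 2)
  row 0: subtract 3/2×row1 = (1, 0, -11/2, -5, -3/2)
  row 2: subtract -9/2×row1 = (0, 0, 43/2, 15, 23/2)
  row 3: subtract 7/2×row1 = (0, 0, -25/2, -8, -9/2)
step 3: normalize row 2 (÷43/2) = (0, 0, 1, 30/43, 23/43)
  row 0: subtract -11/2×row2 = (1, 0, 0, -50/43, 62/43)
  row 1: subtract 5×row2 = (0, 1, 0, 22/43, -29/43)
  row 3: subtract -25/2×row2 = (0, 0, 0, 31/43, 94/43)
step 4: normalize row 3 (÷31/43) = (0, 0, 0, 1, 94/31)
  row 0: subtract -50/43×row3 = (1, 0, 0, 0, 154/31)
  row 1: subtract 22/43×row3 = (0, 1, 0, 0, -69/31)
  row 2: subtract 30/43×row3 = (0, 0, 1, 0, -49/31)

pivot columns: 0, 1, 2, 3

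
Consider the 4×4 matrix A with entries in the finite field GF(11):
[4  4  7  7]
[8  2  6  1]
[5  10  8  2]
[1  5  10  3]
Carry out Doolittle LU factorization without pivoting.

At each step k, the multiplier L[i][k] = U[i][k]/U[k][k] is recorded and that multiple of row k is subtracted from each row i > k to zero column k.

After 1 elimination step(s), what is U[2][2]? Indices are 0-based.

Step 1: pivot at (0,0) is 4.
  row1 ← row1 − (2)·row0  ⇒  L[1][0]=2, U row1=(0, 5, 3, 9)
  row2 ← row2 − (4)·row0  ⇒  L[2][0]=4, U row2=(0, 5, 2, 7)
  row3 ← row3 − (3)·row0  ⇒  L[3][0]=3, U row3=(0, 4, 0, 4)

U[2][2] = 2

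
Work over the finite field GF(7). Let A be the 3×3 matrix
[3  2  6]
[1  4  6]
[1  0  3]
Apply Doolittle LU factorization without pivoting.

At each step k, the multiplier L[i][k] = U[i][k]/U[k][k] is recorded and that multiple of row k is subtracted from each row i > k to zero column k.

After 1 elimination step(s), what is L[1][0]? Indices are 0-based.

k=0: U[0][0]=3
  eliminate (1,0): mult=5, new row 1: (0, 1, 4); set L[1][0]=5
  eliminate (2,0): mult=5, new row 2: (0, 4, 1); set L[2][0]=5

L[1][0] = 5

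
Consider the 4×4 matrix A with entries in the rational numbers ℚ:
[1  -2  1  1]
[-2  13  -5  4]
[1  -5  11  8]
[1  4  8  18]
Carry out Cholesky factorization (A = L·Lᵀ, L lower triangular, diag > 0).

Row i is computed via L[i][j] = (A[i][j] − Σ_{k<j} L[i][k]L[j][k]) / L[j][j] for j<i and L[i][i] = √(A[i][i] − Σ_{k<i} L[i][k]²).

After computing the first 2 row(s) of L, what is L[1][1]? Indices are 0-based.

Step 1: L[0][0] = √(1) = 1.
  L[1][0] = (-2) / L[0][0] = -2.
Step 2: L[1][1] = √(9) = 3.

L[1][1] = 3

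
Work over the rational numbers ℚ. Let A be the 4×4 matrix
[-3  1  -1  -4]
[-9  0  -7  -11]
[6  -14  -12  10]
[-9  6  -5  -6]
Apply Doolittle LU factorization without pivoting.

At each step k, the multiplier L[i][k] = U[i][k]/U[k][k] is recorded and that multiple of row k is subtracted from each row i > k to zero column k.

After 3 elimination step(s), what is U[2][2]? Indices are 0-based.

[col 0] pivot -3
  R1 -= 3*R0 → (0, -3, -4, 1)  (L[1][0] := 3)
  R2 -= -2*R0 → (0, -12, -14, 2)  (L[2][0] := -2)
  R3 -= 3*R0 → (0, 3, -2, 6)  (L[3][0] := 3)
[col 1] pivot -3
  R2 -= 4*R1 → (0, 0, 2, -2)  (L[2][1] := 4)
  R3 -= -1*R1 → (0, 0, -6, 7)  (L[3][1] := -1)
[col 2] pivot 2
  R3 -= -3*R2 → (0, 0, 0, 1)  (L[3][2] := -3)

U[2][2] = 2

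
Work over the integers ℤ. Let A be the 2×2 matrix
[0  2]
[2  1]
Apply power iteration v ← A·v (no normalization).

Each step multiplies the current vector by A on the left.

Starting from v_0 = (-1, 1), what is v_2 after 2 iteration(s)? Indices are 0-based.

v_0 = (-1, 1).
v_1 = A·v_0 = (2, -1).
v_2 = A·v_1 = (-2, 3).

v_2 = (-2, 3)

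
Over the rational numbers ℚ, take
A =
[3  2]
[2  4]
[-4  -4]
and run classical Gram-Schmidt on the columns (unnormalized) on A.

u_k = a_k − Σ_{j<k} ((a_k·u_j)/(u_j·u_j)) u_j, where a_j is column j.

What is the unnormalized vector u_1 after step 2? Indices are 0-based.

Step 1: u_0 = a_0 = (3, 2, -4).
Step 2: u_1 = a_1 − (30/29)·u_0 = (-32/29, 56/29, 4/29).

u_1 = (-32/29, 56/29, 4/29)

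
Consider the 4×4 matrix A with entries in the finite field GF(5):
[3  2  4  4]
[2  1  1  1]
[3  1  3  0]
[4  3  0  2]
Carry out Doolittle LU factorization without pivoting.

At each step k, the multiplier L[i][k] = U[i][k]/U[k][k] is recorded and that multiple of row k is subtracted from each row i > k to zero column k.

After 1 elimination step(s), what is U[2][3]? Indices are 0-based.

Step 1: pivot at (0,0) is 3.
  row1 ← row1 − (4)·row0  ⇒  L[1][0]=4, U row1=(0, 3, 0, 0)
  row2 ← row2 − (1)·row0  ⇒  L[2][0]=1, U row2=(0, 4, 4, 1)
  row3 ← row3 − (3)·row0  ⇒  L[3][0]=3, U row3=(0, 2, 3, 0)

U[2][3] = 1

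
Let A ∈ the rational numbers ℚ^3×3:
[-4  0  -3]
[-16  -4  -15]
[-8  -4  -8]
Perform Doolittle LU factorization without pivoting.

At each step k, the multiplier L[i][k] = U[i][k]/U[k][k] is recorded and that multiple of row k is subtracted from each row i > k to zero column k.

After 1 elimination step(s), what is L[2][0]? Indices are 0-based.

L[2][0] = 2

[col 0] pivot -4
  R1 -= 4*R0 → (0, -4, -3)  (L[1][0] := 4)
  R2 -= 2*R0 → (0, -4, -2)  (L[2][0] := 2)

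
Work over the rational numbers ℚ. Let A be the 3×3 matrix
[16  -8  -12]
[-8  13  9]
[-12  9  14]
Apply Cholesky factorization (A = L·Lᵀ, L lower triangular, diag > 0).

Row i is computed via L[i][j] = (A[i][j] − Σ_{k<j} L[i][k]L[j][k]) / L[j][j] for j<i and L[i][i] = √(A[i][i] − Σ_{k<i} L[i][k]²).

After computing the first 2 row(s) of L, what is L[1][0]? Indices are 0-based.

L[1][0] = -2

Step 1: L[0][0] = √(16) = 4.
  L[1][0] = (-8) / L[0][0] = -2.
Step 2: L[1][1] = √(9) = 3.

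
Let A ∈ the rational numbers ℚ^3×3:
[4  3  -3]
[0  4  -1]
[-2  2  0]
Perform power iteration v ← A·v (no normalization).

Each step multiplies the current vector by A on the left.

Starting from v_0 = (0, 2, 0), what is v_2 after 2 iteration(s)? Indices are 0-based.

v_2 = (36, 28, 4)

v_0 = (0, 2, 0).
v_1 = A·v_0 = (6, 8, 4).
v_2 = A·v_1 = (36, 28, 4).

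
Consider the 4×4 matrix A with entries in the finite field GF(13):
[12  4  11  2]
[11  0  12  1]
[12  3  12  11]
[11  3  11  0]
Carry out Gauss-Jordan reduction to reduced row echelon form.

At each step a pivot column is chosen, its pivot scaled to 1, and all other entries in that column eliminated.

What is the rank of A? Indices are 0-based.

rank = 4

[1] R0 /= 12  ⇒  (1, 9, 2, 11)
     R1 -= 11·R0  ⇒  (0, 5, 3, 10)
     R2 -= 12·R0  ⇒  (0, 12, 1, 9)
     R3 -= 11·R0  ⇒  (0, 8, 2, 9)
[2] R1 /= 5  ⇒  (0, 1, 11, 2)
     R0 -= 9·R1  ⇒  (1, 0, 7, 6)
     R2 -= 12·R1  ⇒  (0, 0, 12, 11)
     R3 -= 8·R1  ⇒  (0, 0, 5, 6)
[3] R2 /= 12  ⇒  (0, 0, 1, 2)
     R0 -= 7·R2  ⇒  (1, 0, 0, 5)
     R1 -= 11·R2  ⇒  (0, 1, 0, 6)
     R3 -= 5·R2  ⇒  (0, 0, 0, 9)
[4] R3 /= 9  ⇒  (0, 0, 0, 1)
     R0 -= 5·R3  ⇒  (1, 0, 0, 0)
     R1 -= 6·R3  ⇒  (0, 1, 0, 0)
     R2 -= 2·R3  ⇒  (0, 0, 1, 0)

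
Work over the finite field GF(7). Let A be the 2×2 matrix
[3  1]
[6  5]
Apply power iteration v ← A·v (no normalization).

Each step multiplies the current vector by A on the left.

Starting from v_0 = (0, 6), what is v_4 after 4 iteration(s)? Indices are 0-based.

v_0 = (0, 6).
v_1 = A·v_0 = (6, 2).
v_2 = A·v_1 = (6, 4).
v_3 = A·v_2 = (1, 0).
v_4 = A·v_3 = (3, 6).

v_4 = (3, 6)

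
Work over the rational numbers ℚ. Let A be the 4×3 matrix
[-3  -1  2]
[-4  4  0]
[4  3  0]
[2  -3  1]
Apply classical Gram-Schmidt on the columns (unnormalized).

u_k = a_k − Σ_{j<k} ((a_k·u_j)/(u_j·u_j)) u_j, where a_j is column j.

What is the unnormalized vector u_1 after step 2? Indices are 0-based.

Step 1: u_0 = a_0 = (-3, -4, 4, 2).
Step 2: u_1 = a_1 − (-7/45)·u_0 = (-22/15, 152/45, 163/45, -121/45).

u_1 = (-22/15, 152/45, 163/45, -121/45)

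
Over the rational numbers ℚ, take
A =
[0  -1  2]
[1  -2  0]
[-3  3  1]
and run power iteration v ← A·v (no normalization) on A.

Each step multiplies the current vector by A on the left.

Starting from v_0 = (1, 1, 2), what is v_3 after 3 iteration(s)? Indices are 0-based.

v_0 = (1, 1, 2).
v_1 = A·v_0 = (3, -1, 2).
v_2 = A·v_1 = (5, 5, -10).
v_3 = A·v_2 = (-25, -5, -10).

v_3 = (-25, -5, -10)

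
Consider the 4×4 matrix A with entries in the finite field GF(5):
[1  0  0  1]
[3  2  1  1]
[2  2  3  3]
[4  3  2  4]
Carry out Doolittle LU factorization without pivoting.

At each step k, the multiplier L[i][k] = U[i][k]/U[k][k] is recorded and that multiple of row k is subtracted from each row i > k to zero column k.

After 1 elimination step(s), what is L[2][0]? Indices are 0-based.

L[2][0] = 2

Step 1: pivot at (0,0) is 1.
  row1 ← row1 − (3)·row0  ⇒  L[1][0]=3, U row1=(0, 2, 1, 3)
  row2 ← row2 − (2)·row0  ⇒  L[2][0]=2, U row2=(0, 2, 3, 1)
  row3 ← row3 − (4)·row0  ⇒  L[3][0]=4, U row3=(0, 3, 2, 0)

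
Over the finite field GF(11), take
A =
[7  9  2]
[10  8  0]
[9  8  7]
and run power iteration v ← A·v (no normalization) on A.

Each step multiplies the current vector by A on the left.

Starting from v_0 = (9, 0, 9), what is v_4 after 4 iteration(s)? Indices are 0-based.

v_4 = (0, 9, 6)

v_0 = (9, 0, 9).
v_1 = A·v_0 = (4, 2, 1).
v_2 = A·v_1 = (4, 1, 4).
v_3 = A·v_2 = (1, 4, 6).
v_4 = A·v_3 = (0, 9, 6).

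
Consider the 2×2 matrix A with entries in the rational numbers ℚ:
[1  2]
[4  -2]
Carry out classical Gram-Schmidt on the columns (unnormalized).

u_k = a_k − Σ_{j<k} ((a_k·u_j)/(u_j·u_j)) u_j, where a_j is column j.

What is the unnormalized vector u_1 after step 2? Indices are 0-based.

Step 1: u_0 = a_0 = (1, 4).
Step 2: u_1 = a_1 − (-6/17)·u_0 = (40/17, -10/17).

u_1 = (40/17, -10/17)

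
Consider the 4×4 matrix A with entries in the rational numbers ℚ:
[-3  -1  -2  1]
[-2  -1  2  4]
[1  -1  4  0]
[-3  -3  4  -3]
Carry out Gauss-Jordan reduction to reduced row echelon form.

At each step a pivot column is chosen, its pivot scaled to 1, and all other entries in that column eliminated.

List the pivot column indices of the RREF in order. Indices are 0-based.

pivot columns: 0, 1, 2, 3

step 1: normalize row 0 (÷-3) = (1, 1/3, 2/3, -1/3)
  row 1: subtract -2×row0 = (0, -1/3, 10/3, 10/3)
  row 2: subtract 1×row0 = (0, -4/3, 10/3, 1/3)
  row 3: subtract -3×row0 = (0, -2, 6, -4)
step 2: normalize row 1 (÷-1/3) = (0, 1, -10, -10)
  row 0: subtract 1/3×row1 = (1, 0, 4, 3)
  row 2: subtract -4/3×row1 = (0, 0, -10, -13)
  row 3: subtract -2×row1 = (0, 0, -14, -24)
step 3: normalize row 2 (÷-10) = (0, 0, 1, 13/10)
  row 0: subtract 4×row2 = (1, 0, 0, -11/5)
  row 1: subtract -10×row2 = (0, 1, 0, 3)
  row 3: subtract -14×row2 = (0, 0, 0, -29/5)
step 4: normalize row 3 (÷-29/5) = (0, 0, 0, 1)
  row 0: subtract -11/5×row3 = (1, 0, 0, 0)
  row 1: subtract 3×row3 = (0, 1, 0, 0)
  row 2: subtract 13/10×row3 = (0, 0, 1, 0)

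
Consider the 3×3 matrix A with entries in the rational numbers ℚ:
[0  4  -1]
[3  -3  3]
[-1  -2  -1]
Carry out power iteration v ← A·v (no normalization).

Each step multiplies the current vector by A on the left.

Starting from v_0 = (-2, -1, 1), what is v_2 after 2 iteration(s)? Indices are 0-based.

v_2 = (-3, -6, 2)

v_0 = (-2, -1, 1).
v_1 = A·v_0 = (-5, 0, 3).
v_2 = A·v_1 = (-3, -6, 2).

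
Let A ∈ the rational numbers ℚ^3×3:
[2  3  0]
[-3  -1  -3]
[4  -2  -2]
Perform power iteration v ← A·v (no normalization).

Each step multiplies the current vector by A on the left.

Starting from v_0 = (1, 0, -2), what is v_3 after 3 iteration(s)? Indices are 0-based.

v_0 = (1, 0, -2).
v_1 = A·v_0 = (2, 3, 8).
v_2 = A·v_1 = (13, -33, -14).
v_3 = A·v_2 = (-73, 36, 146).

v_3 = (-73, 36, 146)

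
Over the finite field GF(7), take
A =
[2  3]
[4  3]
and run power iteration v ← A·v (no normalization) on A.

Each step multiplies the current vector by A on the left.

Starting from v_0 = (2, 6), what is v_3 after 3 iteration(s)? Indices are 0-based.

v_3 = (0, 6)

v_0 = (2, 6).
v_1 = A·v_0 = (1, 5).
v_2 = A·v_1 = (3, 5).
v_3 = A·v_2 = (0, 6).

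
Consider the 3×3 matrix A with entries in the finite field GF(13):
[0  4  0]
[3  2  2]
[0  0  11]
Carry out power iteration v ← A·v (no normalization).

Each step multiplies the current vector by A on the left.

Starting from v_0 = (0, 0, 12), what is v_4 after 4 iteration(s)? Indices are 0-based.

v_4 = (2, 4, 10)

v_0 = (0, 0, 12).
v_1 = A·v_0 = (0, 11, 2).
v_2 = A·v_1 = (5, 0, 9).
v_3 = A·v_2 = (0, 7, 8).
v_4 = A·v_3 = (2, 4, 10).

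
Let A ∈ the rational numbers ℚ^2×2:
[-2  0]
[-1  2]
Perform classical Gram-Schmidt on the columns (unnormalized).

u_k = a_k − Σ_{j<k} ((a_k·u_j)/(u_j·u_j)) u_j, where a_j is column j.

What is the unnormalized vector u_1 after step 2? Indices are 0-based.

u_1 = (-4/5, 8/5)

Step 1: u_0 = a_0 = (-2, -1).
Step 2: u_1 = a_1 − (-2/5)·u_0 = (-4/5, 8/5).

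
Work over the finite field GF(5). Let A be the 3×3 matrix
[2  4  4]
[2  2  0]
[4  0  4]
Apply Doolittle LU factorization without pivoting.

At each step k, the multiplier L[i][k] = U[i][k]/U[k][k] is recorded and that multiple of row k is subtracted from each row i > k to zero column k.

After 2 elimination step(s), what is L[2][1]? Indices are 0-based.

k=0: U[0][0]=2
  eliminate (1,0): mult=1, new row 1: (0, 3, 1); set L[1][0]=1
  eliminate (2,0): mult=2, new row 2: (0, 2, 1); set L[2][0]=2
k=1: U[1][1]=3
  eliminate (2,1): mult=4, new row 2: (0, 0, 2); set L[2][1]=4

L[2][1] = 4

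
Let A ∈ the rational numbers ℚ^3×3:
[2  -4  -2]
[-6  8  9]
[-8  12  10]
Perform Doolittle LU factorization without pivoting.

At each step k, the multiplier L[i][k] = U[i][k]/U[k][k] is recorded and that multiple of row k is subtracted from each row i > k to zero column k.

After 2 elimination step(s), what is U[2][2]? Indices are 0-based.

k=0: U[0][0]=2
  eliminate (1,0): mult=-3, new row 1: (0, -4, 3); set L[1][0]=-3
  eliminate (2,0): mult=-4, new row 2: (0, -4, 2); set L[2][0]=-4
k=1: U[1][1]=-4
  eliminate (2,1): mult=1, new row 2: (0, 0, -1); set L[2][1]=1

U[2][2] = -1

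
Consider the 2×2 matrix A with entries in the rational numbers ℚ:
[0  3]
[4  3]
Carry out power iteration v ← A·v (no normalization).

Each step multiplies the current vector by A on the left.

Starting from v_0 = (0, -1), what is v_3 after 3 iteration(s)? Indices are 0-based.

v_0 = (0, -1).
v_1 = A·v_0 = (-3, -3).
v_2 = A·v_1 = (-9, -21).
v_3 = A·v_2 = (-63, -99).

v_3 = (-63, -99)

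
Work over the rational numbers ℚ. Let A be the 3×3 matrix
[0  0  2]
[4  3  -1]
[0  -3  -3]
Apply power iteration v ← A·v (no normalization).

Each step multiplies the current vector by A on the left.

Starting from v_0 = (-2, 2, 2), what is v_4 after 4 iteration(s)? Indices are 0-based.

v_0 = (-2, 2, 2).
v_1 = A·v_0 = (4, -4, -12).
v_2 = A·v_1 = (-24, 16, 48).
v_3 = A·v_2 = (96, -96, -192).
v_4 = A·v_3 = (-384, 288, 864).

v_4 = (-384, 288, 864)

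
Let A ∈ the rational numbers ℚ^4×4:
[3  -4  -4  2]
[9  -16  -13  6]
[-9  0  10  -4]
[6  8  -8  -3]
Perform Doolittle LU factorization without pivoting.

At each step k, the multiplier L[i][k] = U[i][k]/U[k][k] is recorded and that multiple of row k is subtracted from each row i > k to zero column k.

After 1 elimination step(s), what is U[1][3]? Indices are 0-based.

U[1][3] = 0

[col 0] pivot 3
  R1 -= 3*R0 → (0, -4, -1, 0)  (L[1][0] := 3)
  R2 -= -3*R0 → (0, -12, -2, 2)  (L[2][0] := -3)
  R3 -= 2*R0 → (0, 16, 0, -7)  (L[3][0] := 2)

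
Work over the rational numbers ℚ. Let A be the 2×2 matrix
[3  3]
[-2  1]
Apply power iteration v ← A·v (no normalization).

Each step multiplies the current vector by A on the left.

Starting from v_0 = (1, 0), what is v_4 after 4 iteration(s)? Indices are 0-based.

v_0 = (1, 0).
v_1 = A·v_0 = (3, -2).
v_2 = A·v_1 = (3, -8).
v_3 = A·v_2 = (-15, -14).
v_4 = A·v_3 = (-87, 16).

v_4 = (-87, 16)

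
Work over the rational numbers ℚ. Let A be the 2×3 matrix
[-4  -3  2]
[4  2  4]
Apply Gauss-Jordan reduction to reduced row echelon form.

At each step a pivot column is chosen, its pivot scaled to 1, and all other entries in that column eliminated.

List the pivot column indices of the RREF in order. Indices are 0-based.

[1] R0 /= -4  ⇒  (1, 3/4, -1/2)
     R1 -= 4·R0  ⇒  (0, -1, 6)
[2] R1 /= -1  ⇒  (0, 1, -6)
     R0 -= 3/4·R1  ⇒  (1, 0, 4)

pivot columns: 0, 1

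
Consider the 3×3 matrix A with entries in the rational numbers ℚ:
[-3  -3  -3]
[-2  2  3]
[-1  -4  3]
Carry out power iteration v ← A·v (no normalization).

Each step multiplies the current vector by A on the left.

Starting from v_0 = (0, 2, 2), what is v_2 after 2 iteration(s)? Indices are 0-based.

v_0 = (0, 2, 2).
v_1 = A·v_0 = (-12, 10, -2).
v_2 = A·v_1 = (12, 38, -34).

v_2 = (12, 38, -34)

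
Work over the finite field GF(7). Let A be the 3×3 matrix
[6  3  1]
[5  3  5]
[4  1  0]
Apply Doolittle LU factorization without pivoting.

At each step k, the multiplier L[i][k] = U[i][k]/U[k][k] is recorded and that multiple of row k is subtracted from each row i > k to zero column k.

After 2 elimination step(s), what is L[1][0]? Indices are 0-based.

L[1][0] = 2

Step 1: pivot at (0,0) is 6.
  row1 ← row1 − (2)·row0  ⇒  L[1][0]=2, U row1=(0, 4, 3)
  row2 ← row2 − (3)·row0  ⇒  L[2][0]=3, U row2=(0, 6, 4)
Step 2: pivot at (1,1) is 4.
  row2 ← row2 − (5)·row1  ⇒  L[2][1]=5, U row2=(0, 0, 3)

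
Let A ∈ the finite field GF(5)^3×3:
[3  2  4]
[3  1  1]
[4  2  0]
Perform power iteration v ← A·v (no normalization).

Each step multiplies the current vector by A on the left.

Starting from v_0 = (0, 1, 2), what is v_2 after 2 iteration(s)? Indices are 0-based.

v_0 = (0, 1, 2).
v_1 = A·v_0 = (0, 3, 2).
v_2 = A·v_1 = (4, 0, 1).

v_2 = (4, 0, 1)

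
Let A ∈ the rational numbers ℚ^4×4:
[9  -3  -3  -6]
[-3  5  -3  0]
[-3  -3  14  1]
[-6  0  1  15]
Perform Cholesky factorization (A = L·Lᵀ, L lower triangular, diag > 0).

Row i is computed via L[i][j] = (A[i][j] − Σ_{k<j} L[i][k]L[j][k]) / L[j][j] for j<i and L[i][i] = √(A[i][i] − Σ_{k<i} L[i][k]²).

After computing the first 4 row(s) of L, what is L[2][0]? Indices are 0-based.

Step 1: L[0][0] = √(9) = 3.
  L[1][0] = (-3) / L[0][0] = -1.
Step 2: L[1][1] = √(4) = 2.
  L[2][0] = (-3) / L[0][0] = -1.
  L[2][1] = (-4) / L[1][1] = -2.
Step 3: L[2][2] = √(9) = 3.
  L[3][0] = (-6) / L[0][0] = -2.
  L[3][1] = (-2) / L[1][1] = -1.
  L[3][2] = (-3) / L[2][2] = -1.
Step 4: L[3][3] = √(9) = 3.

L[2][0] = -1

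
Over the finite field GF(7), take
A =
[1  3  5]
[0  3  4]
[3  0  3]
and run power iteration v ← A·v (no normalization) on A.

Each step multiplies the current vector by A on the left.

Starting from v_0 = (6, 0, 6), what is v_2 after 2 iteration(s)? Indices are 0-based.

v_0 = (6, 0, 6).
v_1 = A·v_0 = (1, 3, 1).
v_2 = A·v_1 = (1, 6, 6).

v_2 = (1, 6, 6)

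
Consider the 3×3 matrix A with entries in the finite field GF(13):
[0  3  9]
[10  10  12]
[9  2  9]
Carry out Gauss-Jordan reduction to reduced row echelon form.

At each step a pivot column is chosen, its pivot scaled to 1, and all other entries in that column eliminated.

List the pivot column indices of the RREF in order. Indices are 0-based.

[1] R0 <-> R1
[1] R0 /= 10  ⇒  (1, 1, 9)
     R2 -= 9·R0  ⇒  (0, 6, 6)
[2] R1 /= 3  ⇒  (0, 1, 3)
     R0 -= 1·R1  ⇒  (1, 0, 6)
     R2 -= 6·R1  ⇒  (0, 0, 1)
[3] R2 /= 1  ⇒  (0, 0, 1)
     R0 -= 6·R2  ⇒  (1, 0, 0)
     R1 -= 3·R2  ⇒  (0, 1, 0)

pivot columns: 0, 1, 2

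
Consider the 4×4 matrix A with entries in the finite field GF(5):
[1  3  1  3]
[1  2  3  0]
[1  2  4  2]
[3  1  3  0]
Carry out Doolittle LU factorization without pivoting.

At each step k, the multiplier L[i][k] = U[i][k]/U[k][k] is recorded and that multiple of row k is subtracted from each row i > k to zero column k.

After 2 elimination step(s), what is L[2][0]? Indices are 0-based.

L[2][0] = 1

[col 0] pivot 1
  R1 -= 1*R0 → (0, 4, 2, 2)  (L[1][0] := 1)
  R2 -= 1*R0 → (0, 4, 3, 4)  (L[2][0] := 1)
  R3 -= 3*R0 → (0, 2, 0, 1)  (L[3][0] := 3)
[col 1] pivot 4
  R2 -= 1*R1 → (0, 0, 1, 2)  (L[2][1] := 1)
  R3 -= 3*R1 → (0, 0, 4, 0)  (L[3][1] := 3)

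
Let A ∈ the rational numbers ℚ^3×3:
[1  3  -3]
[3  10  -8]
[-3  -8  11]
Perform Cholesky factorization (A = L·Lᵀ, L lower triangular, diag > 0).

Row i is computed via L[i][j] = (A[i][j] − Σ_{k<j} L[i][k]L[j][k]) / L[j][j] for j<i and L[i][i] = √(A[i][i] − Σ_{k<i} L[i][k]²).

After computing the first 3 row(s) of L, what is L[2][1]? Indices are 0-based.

L[2][1] = 1

Step 1: L[0][0] = √(1) = 1.
  L[1][0] = (3) / L[0][0] = 3.
Step 2: L[1][1] = √(1) = 1.
  L[2][0] = (-3) / L[0][0] = -3.
  L[2][1] = (1) / L[1][1] = 1.
Step 3: L[2][2] = √(1) = 1.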